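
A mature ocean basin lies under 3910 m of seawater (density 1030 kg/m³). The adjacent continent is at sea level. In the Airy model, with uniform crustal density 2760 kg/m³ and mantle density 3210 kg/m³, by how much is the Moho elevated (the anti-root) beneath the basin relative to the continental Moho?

For local isostatic compensation: replacing crust with seawater at the top is compensated by replacing crust with mantle at the base: d (ρ_c − ρ_w) = a (ρ_m − ρ_c).
a = d (ρ_c − ρ_w)/(ρ_m − ρ_c) = 3910 m × 1730/450 = 15000 m.

15000 m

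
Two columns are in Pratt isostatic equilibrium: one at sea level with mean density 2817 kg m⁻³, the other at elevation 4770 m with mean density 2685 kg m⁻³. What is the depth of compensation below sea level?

ρ_ref D = ρ (D + h) → D (ρ_ref − ρ) = ρ h.
D = ρ h/(ρ_ref − ρ) = 2685 × 4770 m/(2817 − 2685) = 97000 m.

97000 m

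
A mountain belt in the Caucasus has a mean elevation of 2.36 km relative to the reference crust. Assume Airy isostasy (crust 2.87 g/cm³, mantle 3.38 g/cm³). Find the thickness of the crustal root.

By Archimedes' principle applied to the lithosphere: the weight of the topography is balanced by the buoyancy of the root, ρ_c h = (ρ_m − ρ_c) r.
r = h · ρ_c / (ρ_m − ρ_c) = 2.36 km × 2.87 / (3.38 − 2.87) = 13.3 km.

13.3 km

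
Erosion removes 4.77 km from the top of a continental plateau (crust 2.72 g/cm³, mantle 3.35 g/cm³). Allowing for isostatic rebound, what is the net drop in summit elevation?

0.897 km

Rebound u = e ρ_c/ρ_m = 4.77 km × 2.72/3.35 = 3.873 km.
Net surface drop = e − u = 4.77 km − 3.873 km = e (ρ_m − ρ_c)/ρ_m = 0.897 km.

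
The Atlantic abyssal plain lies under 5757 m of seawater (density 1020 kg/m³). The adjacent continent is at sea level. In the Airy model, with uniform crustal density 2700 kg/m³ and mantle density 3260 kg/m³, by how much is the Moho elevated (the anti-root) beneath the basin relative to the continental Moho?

Equating mass per unit area of the two columns: replacing crust with seawater at the top is compensated by replacing crust with mantle at the base: d (ρ_c − ρ_w) = a (ρ_m − ρ_c).
a = d (ρ_c − ρ_w)/(ρ_m − ρ_c) = 5757 m × 1680/560 = 17300 m.

17300 m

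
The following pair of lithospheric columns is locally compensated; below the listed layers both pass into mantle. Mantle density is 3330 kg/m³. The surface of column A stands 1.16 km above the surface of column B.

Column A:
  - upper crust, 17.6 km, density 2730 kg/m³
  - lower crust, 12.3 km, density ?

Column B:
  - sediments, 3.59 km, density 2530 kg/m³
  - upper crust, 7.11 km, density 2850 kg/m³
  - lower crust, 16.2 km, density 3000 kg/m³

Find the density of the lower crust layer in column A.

Take the compensation level at the base of the deeper column (depth z_c below the surface of column A) and equate Σ ρ_i t_i down to z_c; mantle fills any gap and the z_c terms cancel.
Column A: 17.6×2730 + 12.3×ρ + (z_c − 29.9)×3330
Column B: 1.16×0 + 3.59×2530 + 7.11×2850 + 16.2×3000 + (z_c − 1.16 − 26.9)×3330
The z_c×3330 term appears on both sides and cancels. Collect the known terms of each column as K = Σ(ρt)_known − 3330 × (depth of known layers): K_A = 48048 − 3330×29.9 = −51519; K_B = 77946.2 − 3330×(1.16 + 26.9) = −15493.6.
Balance: K_A + 12.3×ρ = K_B, so ρ = (K_B − K_A)/12.3 = 36025.4/12.3 = 2930 kg/m³.

2930 kg/m³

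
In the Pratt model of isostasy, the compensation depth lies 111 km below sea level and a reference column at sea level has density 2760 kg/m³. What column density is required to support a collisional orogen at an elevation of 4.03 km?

2660 kg/m³

Pratt balance: ρ_ref D = ρ (D + h).
ρ = ρ_ref D/(D + h) = 2760 × 111 km/(111 km + 4.03 km) = 2660 kg/m³.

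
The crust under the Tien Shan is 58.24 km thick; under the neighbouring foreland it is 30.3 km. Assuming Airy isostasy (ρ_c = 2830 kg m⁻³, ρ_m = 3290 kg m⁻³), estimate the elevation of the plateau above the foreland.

Excess crust Δ = 58.24 km − 30.3 km = 27.94 km, split between elevation h and root r with h + r = Δ.
Airy balance ρ_c h = (ρ_m − ρ_c) r gives r = h ρ_c/(ρ_m − ρ_c), so h (1 + ρ_c/(ρ_m − ρ_c)) = Δ, i.e. h = Δ (ρ_m − ρ_c)/ρ_m.
h = 27.94 km × 460/3290 = 3.91 km.

3.91 km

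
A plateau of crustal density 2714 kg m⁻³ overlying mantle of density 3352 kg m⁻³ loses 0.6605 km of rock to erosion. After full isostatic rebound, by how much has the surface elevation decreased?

Rebound u = e ρ_c/ρ_m = 0.6605 km × 2714/3352 = 0.5348 km.
Net surface drop = e − u = 0.6605 km − 0.5348 km = e (ρ_m − ρ_c)/ρ_m = 0.126 km.

0.126 km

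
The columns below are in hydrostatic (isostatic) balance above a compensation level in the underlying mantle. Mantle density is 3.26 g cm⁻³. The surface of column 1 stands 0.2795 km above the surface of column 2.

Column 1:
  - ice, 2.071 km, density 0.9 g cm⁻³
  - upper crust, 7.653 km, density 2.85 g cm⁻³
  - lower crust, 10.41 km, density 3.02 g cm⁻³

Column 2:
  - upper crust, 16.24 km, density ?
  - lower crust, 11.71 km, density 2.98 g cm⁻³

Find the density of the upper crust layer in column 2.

2.87 g cm⁻³

Take the compensation level at the base of the deeper column (depth z_c below the surface of column 1) and equate Σ ρ_i t_i down to z_c; mantle fills any gap and the z_c terms cancel.
Column 1: 2.071×0.9 + 7.653×2.85 + 10.41×3.02 + (z_c − 20.134)×3.26
Column 2: 0.2795×0 + 16.24×ρ + 11.71×2.98 + (z_c − 0.2795 − 27.95)×3.26
The z_c×3.26 term appears on both sides and cancels. Collect the known terms of each column as K = Σ(ρt)_known − 3.26 × (depth of known layers): K_1 = 55.11315 − 3.26×20.134 = −10.52369; K_2 = 34.8958 − 3.26×(0.2795 + 27.95) = −57.13237.
Balance: K_1 = K_2 + 16.24×ρ, so ρ = (K_1 − K_2)/16.24 = 46.6087/16.24 = 2.87 g cm⁻³.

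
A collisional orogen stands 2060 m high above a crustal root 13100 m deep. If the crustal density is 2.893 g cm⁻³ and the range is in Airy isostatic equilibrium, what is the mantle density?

3.35 g cm⁻³

Airy balance: ρ_c h = (ρ_m − ρ_c) r → ρ_m = ρ_c (1 + h/r).
ρ_m = 2.893 × (1 + 2060 m/13100 m) = 3.35 g cm⁻³.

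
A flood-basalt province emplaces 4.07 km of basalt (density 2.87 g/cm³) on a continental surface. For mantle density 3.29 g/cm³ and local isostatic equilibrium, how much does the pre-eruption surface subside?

Subaerial loading: s = t ρ_load / ρ_m.
s = 4.07 km × 2.87/3.29 = 3.55 km.

3.55 km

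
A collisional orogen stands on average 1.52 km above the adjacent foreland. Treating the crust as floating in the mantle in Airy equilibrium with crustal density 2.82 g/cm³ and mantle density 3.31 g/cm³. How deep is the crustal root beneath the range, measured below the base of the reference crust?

In Airy isostatic equilibrium: the weight of the topography is balanced by the buoyancy of the root, ρ_c h = (ρ_m − ρ_c) r.
r = h · ρ_c / (ρ_m − ρ_c) = 1.52 km × 2.82 / (3.31 − 2.82) = 8.75 km.

8.75 km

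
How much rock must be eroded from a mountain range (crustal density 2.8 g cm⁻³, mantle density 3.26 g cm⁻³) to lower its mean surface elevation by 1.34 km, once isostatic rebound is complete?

9.5 km

Net drop Δ = e − u = e − e ρ_c/ρ_m = e (ρ_m − ρ_c)/ρ_m.
e = Δ ρ_m/(ρ_m − ρ_c) = 1.34 km × 3.26/0.46 = 9.5 km.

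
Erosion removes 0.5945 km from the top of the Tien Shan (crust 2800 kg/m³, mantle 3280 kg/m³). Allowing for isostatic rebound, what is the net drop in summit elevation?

Rebound u = e ρ_c/ρ_m = 0.5945 km × 2800/3280 = 0.5075 km.
Net surface drop = e − u = 0.5945 km − 0.5075 km = e (ρ_m − ρ_c)/ρ_m = 0.087 km.

0.087 km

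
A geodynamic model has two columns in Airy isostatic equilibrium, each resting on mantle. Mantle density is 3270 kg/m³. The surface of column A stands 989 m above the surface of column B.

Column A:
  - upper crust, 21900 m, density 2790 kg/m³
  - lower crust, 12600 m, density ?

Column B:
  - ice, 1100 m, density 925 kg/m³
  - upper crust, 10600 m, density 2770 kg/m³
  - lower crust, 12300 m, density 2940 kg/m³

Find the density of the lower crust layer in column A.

Take the compensation level at the base of the deeper column (depth z_c below the surface of column A) and equate Σ ρ_i t_i down to z_c; mantle fills any gap and the z_c terms cancel.
Column A: 21900×2790 + 12600×ρ + (z_c − 34500)×3270
Column B: 989×0 + 1100×925 + 10600×2770 + 12300×2940 + (z_c − 989 − 24000)×3270
The z_c×3270 term appears on both sides and cancels. Collect the known terms of each column as K = Σ(ρt)_known − 3270 × (depth of known layers): K_A = 61101000 − 3270×34500 = −51714000; K_B = 66541500 − 3270×(989 + 24000) = −15172530.
Balance: K_A + 12600×ρ = K_B, so ρ = (K_B − K_A)/12600 = 36541500/12600 = 2900 kg/m³.

2900 kg/m³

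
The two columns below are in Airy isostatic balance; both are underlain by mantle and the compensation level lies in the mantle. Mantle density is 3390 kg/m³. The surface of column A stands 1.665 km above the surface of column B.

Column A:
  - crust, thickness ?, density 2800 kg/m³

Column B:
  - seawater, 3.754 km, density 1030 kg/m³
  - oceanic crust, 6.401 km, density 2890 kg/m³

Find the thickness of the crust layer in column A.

30 km

Take the compensation level at the base of the deeper column (depth z_c below the surface of column A) and equate Σ ρ_i t_i down to z_c; mantle fills any gap and the z_c terms cancel.
Column A: x×2800 + (z_c − 0 − x)×3390
Column B: 1.665×0 + 3.754×1030 + 6.401×2890 + (z_c − 1.665 − 10.155)×3390
The z_c×3390 term appears on both sides and cancels. Collect the known terms of each column as K = Σ(ρt)_known − 3390 × (depth of known layers): K_A = 0 − 3390×0 = 0; K_B = 22365.51 − 3390×(1.665 + 10.155) = −17704.29.
Balance: K_A − x×(3390 − 2800) = K_B, so x = (K_A − K_B)/(3390 − 2800) = 17704.3/590 = 30 km.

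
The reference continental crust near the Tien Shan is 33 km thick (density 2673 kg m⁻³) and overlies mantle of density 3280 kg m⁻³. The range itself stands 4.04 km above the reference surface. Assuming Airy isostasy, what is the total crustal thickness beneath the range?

54.8 km

Root depth r = h ρ_c / (ρ_m − ρ_c) = 4.04 km × 2673 / 607 = 17.79 km.
Total thickness = T + h + r = 33 km + 4.04 km + 17.79 km = 54.8 km.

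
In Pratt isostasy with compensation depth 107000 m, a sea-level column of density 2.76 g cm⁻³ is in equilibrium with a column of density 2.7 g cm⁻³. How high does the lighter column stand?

2380 m

ρ_ref D = ρ (D + h) → h = D (ρ_ref − ρ)/ρ.
h = 107000 m × (2.76 − 2.7)/2.7 = 2380 m.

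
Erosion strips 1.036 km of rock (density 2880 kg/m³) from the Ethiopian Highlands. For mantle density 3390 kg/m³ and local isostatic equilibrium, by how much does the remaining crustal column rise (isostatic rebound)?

0.88 km

Unloading: uplift u = e ρ_c/ρ_m = 1.036 km × 2880/3390 = 0.88 km.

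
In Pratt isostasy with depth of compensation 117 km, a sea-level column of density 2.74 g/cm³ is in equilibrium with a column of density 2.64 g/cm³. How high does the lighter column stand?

4.43 km

ρ_ref D = ρ (D + h) → h = D (ρ_ref − ρ)/ρ.
h = 117 km × (2.74 − 2.64)/2.64 = 4.43 km.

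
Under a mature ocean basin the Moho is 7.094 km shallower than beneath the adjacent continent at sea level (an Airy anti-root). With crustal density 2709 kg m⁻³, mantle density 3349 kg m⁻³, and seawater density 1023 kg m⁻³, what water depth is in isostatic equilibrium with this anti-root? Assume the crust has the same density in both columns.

2.69 km

Replacing a thickness d of crust by seawater at the top must be balanced by replacing crust with mantle at the base: d (ρ_c − ρ_w) = a (ρ_m − ρ_c).
d = a (ρ_m − ρ_c)/(ρ_c − ρ_w) = 7.094 km × 640/1686 = 2.69 km.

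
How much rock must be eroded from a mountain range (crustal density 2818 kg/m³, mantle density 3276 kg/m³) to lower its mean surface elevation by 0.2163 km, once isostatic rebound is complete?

Net drop Δ = e − u = e − e ρ_c/ρ_m = e (ρ_m − ρ_c)/ρ_m.
e = Δ ρ_m/(ρ_m − ρ_c) = 0.2163 km × 3276/458 = 1.55 km.

1.55 km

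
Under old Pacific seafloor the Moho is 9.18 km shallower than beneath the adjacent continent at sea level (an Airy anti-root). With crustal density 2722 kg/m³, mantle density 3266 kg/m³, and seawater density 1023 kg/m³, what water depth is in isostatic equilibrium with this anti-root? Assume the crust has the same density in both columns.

Replacing a thickness d of crust by seawater at the top must be balanced by replacing crust with mantle at the base: d (ρ_c − ρ_w) = a (ρ_m − ρ_c).
d = a (ρ_m − ρ_c)/(ρ_c − ρ_w) = 9.18 km × 544/1699 = 2.94 km.

2.94 km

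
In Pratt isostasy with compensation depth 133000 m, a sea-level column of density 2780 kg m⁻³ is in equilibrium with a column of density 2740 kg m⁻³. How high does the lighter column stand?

1940 m

ρ_ref D = ρ (D + h) → h = D (ρ_ref − ρ)/ρ.
h = 133000 m × (2780 − 2740)/2740 = 1940 m.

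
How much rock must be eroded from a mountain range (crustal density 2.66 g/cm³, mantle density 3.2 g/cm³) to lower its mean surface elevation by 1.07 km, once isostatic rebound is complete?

6.34 km

Net drop Δ = e − u = e − e ρ_c/ρ_m = e (ρ_m − ρ_c)/ρ_m.
e = Δ ρ_m/(ρ_m − ρ_c) = 1.07 km × 3.2/0.54 = 6.34 km.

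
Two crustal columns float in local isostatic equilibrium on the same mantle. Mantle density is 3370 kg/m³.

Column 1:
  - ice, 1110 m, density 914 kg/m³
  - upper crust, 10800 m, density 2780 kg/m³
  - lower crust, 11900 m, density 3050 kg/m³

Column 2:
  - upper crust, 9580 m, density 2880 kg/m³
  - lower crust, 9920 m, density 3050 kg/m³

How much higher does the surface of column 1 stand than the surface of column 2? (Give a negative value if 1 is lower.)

1490 m

For any compensation level in the mantle, the mantle terms cancel and isostasy reduces to e = (Σt_1 − Σt_2) − (Σ(ρt)_1 − Σ(ρt)_2) / ρ_m.
Σt_1 = 23810 m; Σt_2 = 19500 m; Σ(ρt)_1 = 67333540; Σ(ρt)_2 = 57846400 (in m·kg/m³).
e = (23810 − 19500) − (67333540 − 57846400) / 3370 = 1490 m.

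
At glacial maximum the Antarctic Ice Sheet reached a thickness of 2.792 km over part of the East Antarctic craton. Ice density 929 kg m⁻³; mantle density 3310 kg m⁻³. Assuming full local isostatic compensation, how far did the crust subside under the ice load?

For local isostatic compensation: the ice load ρ_ice t is balanced by mantle displaced below, ρ_m s.
s = t ρ_ice / ρ_m = 2.792 km × 929/3310 = 0.784 km.

0.784 km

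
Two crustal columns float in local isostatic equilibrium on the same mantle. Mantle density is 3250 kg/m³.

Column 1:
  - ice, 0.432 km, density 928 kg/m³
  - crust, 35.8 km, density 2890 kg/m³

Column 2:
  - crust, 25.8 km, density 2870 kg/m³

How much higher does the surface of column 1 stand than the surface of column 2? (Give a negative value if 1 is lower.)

For any compensation level in the mantle, the mantle terms cancel and isostasy reduces to e = (Σt_1 − Σt_2) − (Σ(ρt)_1 − Σ(ρt)_2) / ρ_m.
Σt_1 = 36.232 km; Σt_2 = 25.8 km; Σ(ρt)_1 = 103862.896; Σ(ρt)_2 = 74046 (in km·kg/m³).
e = (36.232 − 25.8) − (103862.896 − 74046) / 3250 = 1.26 km.

1.26 km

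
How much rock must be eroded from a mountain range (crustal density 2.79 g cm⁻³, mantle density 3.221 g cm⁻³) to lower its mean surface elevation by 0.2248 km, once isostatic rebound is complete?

Net drop Δ = e − u = e − e ρ_c/ρ_m = e (ρ_m − ρ_c)/ρ_m.
e = Δ ρ_m/(ρ_m − ρ_c) = 0.2248 km × 3.221/0.431 = 1.68 km.

1.68 km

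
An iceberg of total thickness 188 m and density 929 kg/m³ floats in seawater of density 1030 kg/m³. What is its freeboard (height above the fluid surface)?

Floating equilibrium: submerged depth d = t ρ_obj/ρ_fluid = 188 m × 929/1030 = 169.6 m.
Freeboard = t − d = 188 m − 169.6 m = 18.4 m.

18.4 m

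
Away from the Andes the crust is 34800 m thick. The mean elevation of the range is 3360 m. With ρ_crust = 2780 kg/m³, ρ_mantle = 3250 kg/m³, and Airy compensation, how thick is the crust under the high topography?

58000 m

Root depth r = h ρ_c / (ρ_m − ρ_c) = 3360 m × 2780 / 470 = 19870 m.
Total thickness = T + h + r = 34800 m + 3360 m + 19870 m = 58000 m.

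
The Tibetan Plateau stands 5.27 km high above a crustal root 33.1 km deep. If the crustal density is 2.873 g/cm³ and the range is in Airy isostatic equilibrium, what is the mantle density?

3.33 g/cm³

Airy balance: ρ_c h = (ρ_m − ρ_c) r → ρ_m = ρ_c (1 + h/r).
ρ_m = 2.873 × (1 + 5.27 km/33.1 km) = 3.33 g/cm³.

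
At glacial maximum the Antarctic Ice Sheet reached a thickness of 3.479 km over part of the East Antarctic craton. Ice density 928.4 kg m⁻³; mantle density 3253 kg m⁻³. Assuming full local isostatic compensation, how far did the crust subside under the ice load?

Equating mass per unit area of the two columns: the ice load ρ_ice t is balanced by mantle displaced below, ρ_m s.
s = t ρ_ice / ρ_m = 3.479 km × 928.4/3253 = 0.993 km.

0.993 km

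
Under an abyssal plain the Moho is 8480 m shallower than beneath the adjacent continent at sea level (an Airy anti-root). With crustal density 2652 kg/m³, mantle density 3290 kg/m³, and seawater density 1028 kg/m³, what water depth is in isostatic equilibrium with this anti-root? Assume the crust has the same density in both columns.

3330 m

Replacing a thickness d of crust by seawater at the top must be balanced by replacing crust with mantle at the base: d (ρ_c − ρ_w) = a (ρ_m − ρ_c).
d = a (ρ_m − ρ_c)/(ρ_c − ρ_w) = 8480 m × 638/1624 = 3330 m.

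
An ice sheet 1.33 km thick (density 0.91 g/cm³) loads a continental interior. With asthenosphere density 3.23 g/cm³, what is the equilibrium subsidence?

0.375 km

Balancing pressure at the compensation depth: the ice load ρ_ice t is balanced by mantle displaced below, ρ_m s.
s = t ρ_ice / ρ_m = 1.33 km × 0.91/3.23 = 0.375 km.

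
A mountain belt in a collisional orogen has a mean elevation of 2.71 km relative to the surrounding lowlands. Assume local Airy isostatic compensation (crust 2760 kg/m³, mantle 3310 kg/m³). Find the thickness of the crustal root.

Equating mass per unit area of the two columns: the weight of the topography is balanced by the buoyancy of the root, ρ_c h = (ρ_m − ρ_c) r.
r = h · ρ_c / (ρ_m − ρ_c) = 2.71 km × 2760 / (3310 − 2760) = 13.6 km.

13.6 km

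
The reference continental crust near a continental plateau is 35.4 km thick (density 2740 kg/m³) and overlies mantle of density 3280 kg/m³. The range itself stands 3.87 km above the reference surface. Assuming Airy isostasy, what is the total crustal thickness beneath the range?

58.9 km

Root depth r = h ρ_c / (ρ_m − ρ_c) = 3.87 km × 2740 / 540 = 19.64 km.
Total thickness = T + h + r = 35.4 km + 3.87 km + 19.64 km = 58.9 km.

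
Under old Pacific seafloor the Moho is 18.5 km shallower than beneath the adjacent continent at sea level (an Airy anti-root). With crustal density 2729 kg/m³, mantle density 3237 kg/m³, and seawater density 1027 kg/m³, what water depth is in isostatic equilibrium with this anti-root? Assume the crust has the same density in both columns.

Replacing a thickness d of crust by seawater at the top must be balanced by replacing crust with mantle at the base: d (ρ_c − ρ_w) = a (ρ_m − ρ_c).
d = a (ρ_m − ρ_c)/(ρ_c − ρ_w) = 18.5 km × 508/1702 = 5.52 km.

5.52 km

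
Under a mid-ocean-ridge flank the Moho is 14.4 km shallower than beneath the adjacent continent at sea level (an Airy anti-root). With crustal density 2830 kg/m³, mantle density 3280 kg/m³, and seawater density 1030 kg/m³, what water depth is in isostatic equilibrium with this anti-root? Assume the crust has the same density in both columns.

Replacing a thickness d of crust by seawater at the top must be balanced by replacing crust with mantle at the base: d (ρ_c − ρ_w) = a (ρ_m − ρ_c).
d = a (ρ_m − ρ_c)/(ρ_c − ρ_w) = 14.4 km × 450/1800 = 3.6 km.

3.6 km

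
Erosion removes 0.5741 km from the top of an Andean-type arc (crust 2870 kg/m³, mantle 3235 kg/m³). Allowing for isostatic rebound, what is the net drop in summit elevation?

0.0648 km

Rebound u = e ρ_c/ρ_m = 0.5741 km × 2870/3235 = 0.5093 km.
Net surface drop = e − u = 0.5741 km − 0.5093 km = e (ρ_m − ρ_c)/ρ_m = 0.0648 km.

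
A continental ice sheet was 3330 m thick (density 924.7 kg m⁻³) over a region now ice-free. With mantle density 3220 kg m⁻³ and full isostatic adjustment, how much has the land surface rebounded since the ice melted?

Removing the load lets mantle flow back in; uplift u satisfies ρ_ice t = ρ_m u.
u = t ρ_ice/ρ_m = 3330 m × 924.7/3220 = 956 m.

956 m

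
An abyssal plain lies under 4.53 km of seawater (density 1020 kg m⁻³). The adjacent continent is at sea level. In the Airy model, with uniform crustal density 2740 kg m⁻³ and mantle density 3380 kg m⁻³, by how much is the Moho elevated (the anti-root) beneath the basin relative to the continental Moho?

Equating mass per unit area of the two columns: replacing crust with seawater at the top is compensated by replacing crust with mantle at the base: d (ρ_c − ρ_w) = a (ρ_m − ρ_c).
a = d (ρ_c − ρ_w)/(ρ_m − ρ_c) = 4.53 km × 1720/640 = 12.2 km.

12.2 km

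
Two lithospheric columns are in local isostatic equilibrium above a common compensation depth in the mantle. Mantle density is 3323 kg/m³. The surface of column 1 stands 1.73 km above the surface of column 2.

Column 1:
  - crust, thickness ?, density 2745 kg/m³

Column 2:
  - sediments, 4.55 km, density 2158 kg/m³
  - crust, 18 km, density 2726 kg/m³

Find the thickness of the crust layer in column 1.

37.7 km

Take the compensation level at the base of the deeper column (depth z_c below the surface of column 1) and equate Σ ρ_i t_i down to z_c; mantle fills any gap and the z_c terms cancel.
Column 1: x×2745 + (z_c − 0 − x)×3323
Column 2: 1.73×0 + 4.55×2158 + 18×2726 + (z_c − 1.73 − 22.55)×3323
The z_c×3323 term appears on both sides and cancels. Collect the known terms of each column as K = Σ(ρt)_known − 3323 × (depth of known layers): K_1 = 0 − 3323×0 = 0; K_2 = 58886.9 − 3323×(1.73 + 22.55) = −21795.54.
Balance: K_1 − x×(3323 − 2745) = K_2, so x = (K_1 − K_2)/(3323 − 2745) = 21795.5/578 = 37.7 km.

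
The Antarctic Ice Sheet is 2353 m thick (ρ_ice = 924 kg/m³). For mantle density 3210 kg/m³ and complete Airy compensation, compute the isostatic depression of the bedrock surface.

By Archimedes' principle applied to the lithosphere: the ice load ρ_ice t is balanced by mantle displaced below, ρ_m s.
s = t ρ_ice / ρ_m = 2353 m × 924/3210 = 677 m.

677 m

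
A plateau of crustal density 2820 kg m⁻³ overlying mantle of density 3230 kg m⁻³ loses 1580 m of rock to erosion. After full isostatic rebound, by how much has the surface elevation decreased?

201 m

Rebound u = e ρ_c/ρ_m = 1580 m × 2820/3230 = 1379 m.
Net surface drop = e − u = 1580 m − 1379 m = e (ρ_m − ρ_c)/ρ_m = 201 m.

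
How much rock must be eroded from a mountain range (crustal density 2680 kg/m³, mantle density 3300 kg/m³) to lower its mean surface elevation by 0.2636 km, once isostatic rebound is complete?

1.4 km

Net drop Δ = e − u = e − e ρ_c/ρ_m = e (ρ_m − ρ_c)/ρ_m.
e = Δ ρ_m/(ρ_m − ρ_c) = 0.2636 km × 3300/620 = 1.4 km.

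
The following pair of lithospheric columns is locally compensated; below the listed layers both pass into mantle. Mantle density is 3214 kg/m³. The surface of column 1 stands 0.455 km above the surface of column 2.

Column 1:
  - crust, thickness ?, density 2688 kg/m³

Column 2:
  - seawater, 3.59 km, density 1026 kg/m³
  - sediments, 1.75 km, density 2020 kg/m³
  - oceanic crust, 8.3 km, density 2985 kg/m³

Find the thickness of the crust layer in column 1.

25.3 km

Take the compensation level at the base of the deeper column (depth z_c below the surface of column 1) and equate Σ ρ_i t_i down to z_c; mantle fills any gap and the z_c terms cancel.
Column 1: x×2688 + (z_c − 0 − x)×3214
Column 2: 0.455×0 + 3.59×1026 + 1.75×2020 + 8.3×2985 + (z_c − 0.455 − 13.64)×3214
The z_c×3214 term appears on both sides and cancels. Collect the known terms of each column as K = Σ(ρt)_known − 3214 × (depth of known layers): K_1 = 0 − 3214×0 = 0; K_2 = 31993.84 − 3214×(0.455 + 13.64) = −13307.49.
Balance: K_1 − x×(3214 − 2688) = K_2, so x = (K_1 − K_2)/(3214 − 2688) = 13307.5/526 = 25.3 km.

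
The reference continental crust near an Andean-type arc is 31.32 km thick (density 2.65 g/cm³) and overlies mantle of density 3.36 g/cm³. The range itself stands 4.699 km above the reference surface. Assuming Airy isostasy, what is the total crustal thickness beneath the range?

Root depth r = h ρ_c / (ρ_m − ρ_c) = 4.699 km × 2.65 / 0.71 = 17.54 km.
Total thickness = T + h + r = 31.32 km + 4.699 km + 17.54 km = 53.6 km.

53.6 km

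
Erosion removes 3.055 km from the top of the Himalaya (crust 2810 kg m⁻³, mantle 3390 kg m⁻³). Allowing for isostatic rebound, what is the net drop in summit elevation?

0.523 km

Rebound u = e ρ_c/ρ_m = 3.055 km × 2810/3390 = 2.532 km.
Net surface drop = e − u = 3.055 km − 2.532 km = e (ρ_m − ρ_c)/ρ_m = 0.523 km.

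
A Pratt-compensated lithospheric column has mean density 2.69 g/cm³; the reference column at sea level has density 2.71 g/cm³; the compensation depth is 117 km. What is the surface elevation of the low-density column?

0.87 km

ρ_ref D = ρ (D + h) → h = D (ρ_ref − ρ)/ρ.
h = 117 km × (2.71 − 2.69)/2.69 = 0.87 km.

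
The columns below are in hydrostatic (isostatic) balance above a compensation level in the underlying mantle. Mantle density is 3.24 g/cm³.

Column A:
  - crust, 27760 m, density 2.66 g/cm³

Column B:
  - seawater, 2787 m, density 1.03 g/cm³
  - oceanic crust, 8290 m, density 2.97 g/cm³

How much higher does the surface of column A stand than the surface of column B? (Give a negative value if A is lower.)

For any compensation level in the mantle, the mantle terms cancel and isostasy reduces to e = (Σt_A − Σt_B) − (Σ(ρt)_A − Σ(ρt)_B) / ρ_m.
Σt_A = 27760 m; Σt_B = 11077 m; Σ(ρt)_A = 73841.6; Σ(ρt)_B = 27491.91 (in m·g/cm³).
e = (27760 − 11077) − (73841.6 − 27491.91) / 3.24 = 2380 m.

2380 m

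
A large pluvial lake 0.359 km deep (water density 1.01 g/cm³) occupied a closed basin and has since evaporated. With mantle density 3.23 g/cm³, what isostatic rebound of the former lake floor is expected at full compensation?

0.112 km

u = d ρ_w/ρ_m = 0.359 km × 1.01/3.23 = 0.112 km.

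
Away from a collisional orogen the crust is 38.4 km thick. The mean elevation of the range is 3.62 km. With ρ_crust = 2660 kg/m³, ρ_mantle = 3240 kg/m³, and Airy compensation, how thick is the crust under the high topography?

58.6 km

Root depth r = h ρ_c / (ρ_m − ρ_c) = 3.62 km × 2660 / 580 = 16.6 km.
Total thickness = T + h + r = 38.4 km + 3.62 km + 16.6 km = 58.6 km.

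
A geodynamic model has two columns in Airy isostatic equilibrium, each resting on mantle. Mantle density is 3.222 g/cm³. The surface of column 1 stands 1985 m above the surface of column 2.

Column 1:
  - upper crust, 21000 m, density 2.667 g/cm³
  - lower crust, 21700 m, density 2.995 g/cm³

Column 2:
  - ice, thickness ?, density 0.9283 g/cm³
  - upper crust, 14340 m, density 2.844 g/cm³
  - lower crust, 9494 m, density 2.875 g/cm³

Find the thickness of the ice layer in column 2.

641 m

Take the compensation level at the base of the deeper column (depth z_c below the surface of column 1) and equate Σ ρ_i t_i down to z_c; mantle fills any gap and the z_c terms cancel.
Column 1: 21000×2.667 + 21700×2.995 + (z_c − 42700)×3.222
Column 2: 1985×0 + x×0.9283 + 14340×2.844 + 9494×2.875 + (z_c − 1985 − 23834 − x)×3.222
The z_c×3.222 term appears on both sides and cancels. Collect the known terms of each column as K = Σ(ρt)_known − 3.222 × (depth of known layers): K_1 = 120998.5 − 3.222×42700 = −16580.9; K_2 = 68078.21 − 3.222×(1985 + 23834) = −15110.608.
Balance: K_1 = K_2 − x×(3.222 − 0.9283), so x = (K_2 − K_1)/(3.222 − 0.9283) = 1470.29/2.2937 = 641 m.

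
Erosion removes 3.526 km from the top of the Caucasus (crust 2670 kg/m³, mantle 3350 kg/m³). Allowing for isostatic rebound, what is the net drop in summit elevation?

Rebound u = e ρ_c/ρ_m = 3.526 km × 2670/3350 = 2.81 km.
Net surface drop = e − u = 3.526 km − 2.81 km = e (ρ_m − ρ_c)/ρ_m = 0.716 km.

0.716 km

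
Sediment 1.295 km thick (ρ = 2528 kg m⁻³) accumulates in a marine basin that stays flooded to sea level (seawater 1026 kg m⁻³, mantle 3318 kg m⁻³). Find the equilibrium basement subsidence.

Submarine loading: the sediment displaces seawater, and the subsidence is in turn flooded, so s (ρ_m − ρ_w) = t (ρ_sed − ρ_w).
s = 1.295 km × (2528 − 1026) / (3318 − 1026) = 0.849 km.

0.849 km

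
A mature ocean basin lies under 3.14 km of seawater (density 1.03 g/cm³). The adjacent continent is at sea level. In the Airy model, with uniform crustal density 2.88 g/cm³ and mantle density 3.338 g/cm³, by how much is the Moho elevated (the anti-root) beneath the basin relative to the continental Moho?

12.7 km

By Archimedes' principle applied to the lithosphere: replacing crust with seawater at the top is compensated by replacing crust with mantle at the base: d (ρ_c − ρ_w) = a (ρ_m − ρ_c).
a = d (ρ_c − ρ_w)/(ρ_m − ρ_c) = 3.14 km × 1.85/0.458 = 12.7 km.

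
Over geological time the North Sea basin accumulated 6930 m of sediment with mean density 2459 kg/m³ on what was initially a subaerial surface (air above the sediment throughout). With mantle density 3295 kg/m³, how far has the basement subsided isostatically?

5170 m

Subaerial load: s = t ρ_sed / ρ_m = 6930 m × 2459/3295 = 5170 m.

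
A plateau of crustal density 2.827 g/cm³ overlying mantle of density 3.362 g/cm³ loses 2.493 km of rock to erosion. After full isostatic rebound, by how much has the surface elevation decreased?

Rebound u = e ρ_c/ρ_m = 2.493 km × 2.827/3.362 = 2.096 km.
Net surface drop = e − u = 2.493 km − 2.096 km = e (ρ_m − ρ_c)/ρ_m = 0.397 km.

0.397 km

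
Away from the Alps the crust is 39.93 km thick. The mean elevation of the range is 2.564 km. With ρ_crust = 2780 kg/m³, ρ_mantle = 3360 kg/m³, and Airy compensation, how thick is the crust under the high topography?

Root depth r = h ρ_c / (ρ_m − ρ_c) = 2.564 km × 2780 / 580 = 12.29 km.
Total thickness = T + h + r = 39.93 km + 2.564 km + 12.29 km = 54.8 km.

54.8 km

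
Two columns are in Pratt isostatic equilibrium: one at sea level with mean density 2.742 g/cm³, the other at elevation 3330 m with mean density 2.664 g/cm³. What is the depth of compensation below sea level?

114000 m

ρ_ref D = ρ (D + h) → D (ρ_ref − ρ) = ρ h.
D = ρ h/(ρ_ref − ρ) = 2.664 × 3330 m/(2.742 − 2.664) = 114000 m.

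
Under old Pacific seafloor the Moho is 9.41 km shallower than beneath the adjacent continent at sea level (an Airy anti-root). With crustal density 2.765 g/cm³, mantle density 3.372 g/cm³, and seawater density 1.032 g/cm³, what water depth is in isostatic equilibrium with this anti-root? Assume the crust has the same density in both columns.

Replacing a thickness d of crust by seawater at the top must be balanced by replacing crust with mantle at the base: d (ρ_c − ρ_w) = a (ρ_m − ρ_c).
d = a (ρ_m − ρ_c)/(ρ_c − ρ_w) = 9.41 km × 0.607/1.733 = 3.3 km.

3.3 km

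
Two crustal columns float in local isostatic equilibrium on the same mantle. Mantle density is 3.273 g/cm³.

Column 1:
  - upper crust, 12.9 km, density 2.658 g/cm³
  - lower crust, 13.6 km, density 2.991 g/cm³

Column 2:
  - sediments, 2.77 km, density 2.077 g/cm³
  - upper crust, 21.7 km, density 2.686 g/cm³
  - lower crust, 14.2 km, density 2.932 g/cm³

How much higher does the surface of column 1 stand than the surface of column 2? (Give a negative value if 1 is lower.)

For any compensation level in the mantle, the mantle terms cancel and isostasy reduces to e = (Σt_1 − Σt_2) − (Σ(ρt)_1 − Σ(ρt)_2) / ρ_m.
Σt_1 = 26.5 km; Σt_2 = 38.67 km; Σ(ρt)_1 = 74.9658; Σ(ρt)_2 = 105.67389 (in km·g/cm³).
e = (26.5 − 38.67) − (74.9658 − 105.67389) / 3.273 = −2.79 km.

−2.79 km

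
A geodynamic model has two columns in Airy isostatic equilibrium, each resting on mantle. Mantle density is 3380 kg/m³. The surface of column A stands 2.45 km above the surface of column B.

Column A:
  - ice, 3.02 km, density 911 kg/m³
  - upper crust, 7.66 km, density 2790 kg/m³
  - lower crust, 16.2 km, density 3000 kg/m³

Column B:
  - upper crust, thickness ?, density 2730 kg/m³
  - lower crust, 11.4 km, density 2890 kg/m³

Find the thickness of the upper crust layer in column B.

Take the compensation level at the base of the deeper column (depth z_c below the surface of column A) and equate Σ ρ_i t_i down to z_c; mantle fills any gap and the z_c terms cancel.
Column A: 3.02×911 + 7.66×2790 + 16.2×3000 + (z_c − 26.88)×3380
Column B: 2.45×0 + x×2730 + 11.4×2890 + (z_c − 2.45 − 11.4 − x)×3380
The z_c×3380 term appears on both sides and cancels. Collect the known terms of each column as K = Σ(ρt)_known − 3380 × (depth of known layers): K_A = 72722.62 − 3380×26.88 = −18131.78; K_B = 32946 − 3380×(2.45 + 11.4) = −13867.
Balance: K_A = K_B − x×(3380 − 2730), so x = (K_B − K_A)/(3380 − 2730) = 4264.78/650 = 6.56 km.

6.56 km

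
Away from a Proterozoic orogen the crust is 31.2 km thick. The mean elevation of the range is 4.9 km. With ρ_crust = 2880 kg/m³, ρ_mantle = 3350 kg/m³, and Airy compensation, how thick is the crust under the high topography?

Root depth r = h ρ_c / (ρ_m − ρ_c) = 4.9 km × 2880 / 470 = 30.03 km.
Total thickness = T + h + r = 31.2 km + 4.9 km + 30.03 km = 66.1 km.

66.1 km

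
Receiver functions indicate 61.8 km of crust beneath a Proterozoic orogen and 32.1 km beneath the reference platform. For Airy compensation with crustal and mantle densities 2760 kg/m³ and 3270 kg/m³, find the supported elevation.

4.63 km

Excess crust Δ = 61.8 km − 32.1 km = 29.7 km, split between elevation h and root r with h + r = Δ.
Airy balance ρ_c h = (ρ_m − ρ_c) r gives r = h ρ_c/(ρ_m − ρ_c), so h (1 + ρ_c/(ρ_m − ρ_c)) = Δ, i.e. h = Δ (ρ_m − ρ_c)/ρ_m.
h = 29.7 km × 510/3270 = 4.63 km.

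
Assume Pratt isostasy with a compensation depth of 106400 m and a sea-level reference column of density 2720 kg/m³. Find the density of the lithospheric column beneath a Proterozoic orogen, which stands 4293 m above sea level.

Pratt balance: ρ_ref D = ρ (D + h).
ρ = ρ_ref D/(D + h) = 2720 × 106400 m/(106400 m + 4293 m) = 2610 kg/m³.

2610 kg/m³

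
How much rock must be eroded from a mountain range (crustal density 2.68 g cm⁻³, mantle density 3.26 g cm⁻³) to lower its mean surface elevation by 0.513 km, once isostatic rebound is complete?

Net drop Δ = e − u = e − e ρ_c/ρ_m = e (ρ_m − ρ_c)/ρ_m.
e = Δ ρ_m/(ρ_m − ρ_c) = 0.513 km × 3.26/0.58 = 2.88 km.

2.88 km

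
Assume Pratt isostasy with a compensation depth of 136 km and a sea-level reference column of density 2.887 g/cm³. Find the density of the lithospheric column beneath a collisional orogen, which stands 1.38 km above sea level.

2.86 g/cm³

Pratt balance: ρ_ref D = ρ (D + h).
ρ = ρ_ref D/(D + h) = 2.887 × 136 km/(136 km + 1.38 km) = 2.86 g/cm³.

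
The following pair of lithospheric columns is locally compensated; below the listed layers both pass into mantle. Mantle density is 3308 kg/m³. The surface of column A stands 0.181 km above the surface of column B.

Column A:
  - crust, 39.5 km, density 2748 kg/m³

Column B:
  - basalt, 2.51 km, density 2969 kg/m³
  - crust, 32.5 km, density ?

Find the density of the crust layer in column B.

Take the compensation level at the base of the deeper column (depth z_c below the surface of column A) and equate Σ ρ_i t_i down to z_c; mantle fills any gap and the z_c terms cancel.
Column A: 39.5×2748 + (z_c − 39.5)×3308
Column B: 0.181×0 + 2.51×2969 + 32.5×ρ + (z_c − 0.181 − 35.01)×3308
The z_c×3308 term appears on both sides and cancels. Collect the known terms of each column as K = Σ(ρt)_known − 3308 × (depth of known layers): K_A = 108546 − 3308×39.5 = −22120; K_B = 7452.19 − 3308×(0.181 + 35.01) = −108959.638.
Balance: K_A = K_B + 32.5×ρ, so ρ = (K_A − K_B)/32.5 = 86839.6/32.5 = 2670 kg/m³.

2670 kg/m³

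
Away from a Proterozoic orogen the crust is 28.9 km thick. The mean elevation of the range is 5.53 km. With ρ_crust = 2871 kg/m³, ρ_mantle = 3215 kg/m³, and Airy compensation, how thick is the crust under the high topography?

80.6 km

Root depth r = h ρ_c / (ρ_m − ρ_c) = 5.53 km × 2871 / 344 = 46.15 km.
Total thickness = T + h + r = 28.9 km + 5.53 km + 46.15 km = 80.6 km.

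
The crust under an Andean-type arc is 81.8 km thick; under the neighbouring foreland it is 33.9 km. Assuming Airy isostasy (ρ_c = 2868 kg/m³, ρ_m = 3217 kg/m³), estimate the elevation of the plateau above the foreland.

Excess crust Δ = 81.8 km − 33.9 km = 47.9 km, split between elevation h and root r with h + r = Δ.
Airy balance ρ_c h = (ρ_m − ρ_c) r gives r = h ρ_c/(ρ_m − ρ_c), so h (1 + ρ_c/(ρ_m − ρ_c)) = Δ, i.e. h = Δ (ρ_m − ρ_c)/ρ_m.
h = 47.9 km × 349/3217 = 5.2 km.

5.2 km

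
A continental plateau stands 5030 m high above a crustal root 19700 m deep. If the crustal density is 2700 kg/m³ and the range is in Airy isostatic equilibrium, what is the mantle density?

Airy balance: ρ_c h = (ρ_m − ρ_c) r → ρ_m = ρ_c (1 + h/r).
ρ_m = 2700 × (1 + 5030 m/19700 m) = 3390 kg/m³.

3390 kg/m³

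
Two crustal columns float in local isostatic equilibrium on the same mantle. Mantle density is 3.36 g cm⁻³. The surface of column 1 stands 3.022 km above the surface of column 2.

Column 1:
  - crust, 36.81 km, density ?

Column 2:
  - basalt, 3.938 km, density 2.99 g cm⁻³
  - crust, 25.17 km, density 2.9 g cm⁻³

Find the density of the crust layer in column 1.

2.73 g cm⁻³

Take the compensation level at the base of the deeper column (depth z_c below the surface of column 1) and equate Σ ρ_i t_i down to z_c; mantle fills any gap and the z_c terms cancel.
Column 1: 36.81×ρ + (z_c − 36.81)×3.36
Column 2: 3.022×0 + 3.938×2.99 + 25.17×2.9 + (z_c − 3.022 − 29.108)×3.36
The z_c×3.36 term appears on both sides and cancels. Collect the known terms of each column as K = Σ(ρt)_known − 3.36 × (depth of known layers): K_1 = 0 − 3.36×36.81 = −123.6816; K_2 = 84.76762 − 3.36×(3.022 + 29.108) = −23.18918.
Balance: K_1 + 36.81×ρ = K_2, so ρ = (K_2 − K_1)/36.81 = 100.492/36.81 = 2.73 g cm⁻³.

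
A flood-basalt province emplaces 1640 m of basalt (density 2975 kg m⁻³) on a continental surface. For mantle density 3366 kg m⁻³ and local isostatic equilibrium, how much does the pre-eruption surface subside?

Subaerial loading: s = t ρ_load / ρ_m.
s = 1640 m × 2975/3366 = 1450 m.

1450 m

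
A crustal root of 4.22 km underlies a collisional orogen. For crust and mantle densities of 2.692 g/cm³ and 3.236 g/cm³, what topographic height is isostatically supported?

0.853 km

By Archimedes' principle applied to the lithosphere: ρ_c h = (ρ_m − ρ_c) r.
h = r (ρ_m − ρ_c) / ρ_c = 4.22 km × (3.236 − 2.692) / 2.692 = 0.853 km.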